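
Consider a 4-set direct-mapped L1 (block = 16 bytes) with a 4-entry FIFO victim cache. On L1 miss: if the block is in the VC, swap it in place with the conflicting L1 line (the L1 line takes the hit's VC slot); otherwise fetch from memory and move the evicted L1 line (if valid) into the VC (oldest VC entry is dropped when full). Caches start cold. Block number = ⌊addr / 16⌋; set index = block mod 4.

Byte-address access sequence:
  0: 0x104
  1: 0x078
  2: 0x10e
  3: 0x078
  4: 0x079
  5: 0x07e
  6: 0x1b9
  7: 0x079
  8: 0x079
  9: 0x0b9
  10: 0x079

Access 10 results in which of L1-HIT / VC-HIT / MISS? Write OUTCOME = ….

OUTCOME = VC-HIT

#0 0x104→b16/s0 MISS; vc=[]
#1 0x78→b7/s3 MISS; vc=[]
#2 0x10e→b16/s0 L1-HIT; vc=[]
#3 0x78→b7/s3 L1-HIT; vc=[]
#4 0x79→b7/s3 L1-HIT; vc=[]
#5 0x7e→b7/s3 L1-HIT; vc=[]
#6 0x1b9→b27/s3 MISS; vc=[7]
#7 0x79→b7/s3 VC-HIT; vc=[27]
#8 0x79→b7/s3 L1-HIT; vc=[27]
#9 0xb9→b11/s3 MISS; vc=[27,7]
#10 0x79→b7/s3 VC-HIT; vc=[27,11]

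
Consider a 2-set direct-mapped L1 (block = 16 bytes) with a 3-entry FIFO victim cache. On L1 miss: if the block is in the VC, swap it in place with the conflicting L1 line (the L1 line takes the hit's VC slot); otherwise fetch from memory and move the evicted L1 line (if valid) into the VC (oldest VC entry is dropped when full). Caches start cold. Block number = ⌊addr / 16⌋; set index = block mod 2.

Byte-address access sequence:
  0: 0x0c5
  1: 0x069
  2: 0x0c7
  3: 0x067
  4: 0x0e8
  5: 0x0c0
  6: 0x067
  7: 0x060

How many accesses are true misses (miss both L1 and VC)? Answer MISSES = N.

MISSES = 3

#0 0xc5→b12/s0 MISS; vc=[]
#1 0x69→b6/s0 MISS; vc=[12]
#2 0xc7→b12/s0 VC-HIT; vc=[6]
#3 0x67→b6/s0 VC-HIT; vc=[12]
#4 0xe8→b14/s0 MISS; vc=[12,6]
#5 0xc0→b12/s0 VC-HIT; vc=[14,6]
#6 0x67→b6/s0 VC-HIT; vc=[14,12]
#7 0x60→b6/s0 L1-HIT; vc=[14,12]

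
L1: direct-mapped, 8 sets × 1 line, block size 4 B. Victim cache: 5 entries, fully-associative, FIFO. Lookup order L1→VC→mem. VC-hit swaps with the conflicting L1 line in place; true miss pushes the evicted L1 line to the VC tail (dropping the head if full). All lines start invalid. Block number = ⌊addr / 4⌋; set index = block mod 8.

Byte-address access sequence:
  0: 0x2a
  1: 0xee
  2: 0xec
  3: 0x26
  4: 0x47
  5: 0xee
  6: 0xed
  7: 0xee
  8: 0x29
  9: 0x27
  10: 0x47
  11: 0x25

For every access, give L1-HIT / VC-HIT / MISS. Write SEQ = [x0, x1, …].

SEQ = [MISS, MISS, L1-HIT, MISS, MISS, L1-HIT, L1-HIT, L1-HIT, L1-HIT, VC-HIT, VC-HIT, VC-HIT]

#0 0x2a→b10/s2 MISS; vc=[]
#1 0xee→b59/s3 MISS; vc=[]
#2 0xec→b59/s3 L1-HIT; vc=[]
#3 0x26→b9/s1 MISS; vc=[]
#4 0x47→b17/s1 MISS; vc=[9]
#5 0xee→b59/s3 L1-HIT; vc=[9]
#6 0xed→b59/s3 L1-HIT; vc=[9]
#7 0xee→b59/s3 L1-HIT; vc=[9]
#8 0x29→b10/s2 L1-HIT; vc=[9]
#9 0x27→b9/s1 VC-HIT; vc=[17]
#10 0x47→b17/s1 VC-HIT; vc=[9]
#11 0x25→b9/s1 VC-HIT; vc=[17]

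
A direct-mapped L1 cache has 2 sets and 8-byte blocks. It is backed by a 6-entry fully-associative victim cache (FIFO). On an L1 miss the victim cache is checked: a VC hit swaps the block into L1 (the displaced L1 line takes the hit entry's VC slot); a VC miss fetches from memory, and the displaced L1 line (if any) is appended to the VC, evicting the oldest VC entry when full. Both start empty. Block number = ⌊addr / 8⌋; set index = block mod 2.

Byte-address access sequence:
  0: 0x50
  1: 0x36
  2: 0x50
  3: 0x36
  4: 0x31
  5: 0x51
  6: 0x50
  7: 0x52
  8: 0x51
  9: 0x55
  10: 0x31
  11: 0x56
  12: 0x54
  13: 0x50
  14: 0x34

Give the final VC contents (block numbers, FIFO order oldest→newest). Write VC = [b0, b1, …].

VC = [10]

0: 0x50 (blk 10, set 0) → MISS  vc=[]
1: 0x36 (blk 6, set 0) → MISS  vc=[10]
2: 0x50 (blk 10, set 0) → VC-HIT  vc=[6]
3: 0x36 (blk 6, set 0) → VC-HIT  vc=[10]
4: 0x31 (blk 6, set 0) → L1-HIT  vc=[10]
5: 0x51 (blk 10, set 0) → VC-HIT  vc=[6]
6: 0x50 (blk 10, set 0) → L1-HIT  vc=[6]
7: 0x52 (blk 10, set 0) → L1-HIT  vc=[6]
8: 0x51 (blk 10, set 0) → L1-HIT  vc=[6]
9: 0x55 (blk 10, set 0) → L1-HIT  vc=[6]
10: 0x31 (blk 6, set 0) → VC-HIT  vc=[10]
11: 0x56 (blk 10, set 0) → VC-HIT  vc=[6]
12: 0x54 (blk 10, set 0) → L1-HIT  vc=[6]
13: 0x50 (blk 10, set 0) → L1-HIT  vc=[6]
14: 0x34 (blk 6, set 0) → VC-HIT  vc=[10]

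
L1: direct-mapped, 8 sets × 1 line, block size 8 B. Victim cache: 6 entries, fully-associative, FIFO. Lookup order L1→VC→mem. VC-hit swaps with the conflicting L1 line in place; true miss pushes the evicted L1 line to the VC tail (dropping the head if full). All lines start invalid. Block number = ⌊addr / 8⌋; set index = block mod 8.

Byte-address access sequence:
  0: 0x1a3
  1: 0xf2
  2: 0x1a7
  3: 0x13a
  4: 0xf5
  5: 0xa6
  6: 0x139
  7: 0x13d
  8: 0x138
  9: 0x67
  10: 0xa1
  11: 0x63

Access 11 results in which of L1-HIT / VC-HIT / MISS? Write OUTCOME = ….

OUTCOME = VC-HIT

#0 0x1a3→b52/s4 MISS; vc=[]
#1 0xf2→b30/s6 MISS; vc=[]
#2 0x1a7→b52/s4 L1-HIT; vc=[]
#3 0x13a→b39/s7 MISS; vc=[]
#4 0xf5→b30/s6 L1-HIT; vc=[]
#5 0xa6→b20/s4 MISS; vc=[52]
#6 0x139→b39/s7 L1-HIT; vc=[52]
#7 0x13d→b39/s7 L1-HIT; vc=[52]
#8 0x138→b39/s7 L1-HIT; vc=[52]
#9 0x67→b12/s4 MISS; vc=[52,20]
#10 0xa1→b20/s4 VC-HIT; vc=[52,12]
#11 0x63→b12/s4 VC-HIT; vc=[52,20]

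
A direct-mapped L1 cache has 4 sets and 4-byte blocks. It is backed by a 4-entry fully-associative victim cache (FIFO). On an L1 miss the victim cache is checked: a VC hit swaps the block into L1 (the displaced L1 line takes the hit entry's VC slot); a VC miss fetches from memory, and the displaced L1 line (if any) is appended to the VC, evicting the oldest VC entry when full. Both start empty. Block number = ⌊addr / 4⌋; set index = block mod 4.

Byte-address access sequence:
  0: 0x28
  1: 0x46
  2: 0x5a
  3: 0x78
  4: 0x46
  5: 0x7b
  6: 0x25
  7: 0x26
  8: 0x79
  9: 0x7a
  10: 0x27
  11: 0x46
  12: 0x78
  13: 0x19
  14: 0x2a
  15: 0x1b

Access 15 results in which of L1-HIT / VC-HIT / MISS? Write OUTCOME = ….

OUTCOME = VC-HIT

#0 0x28→b10/s2 MISS; vc=[]
#1 0x46→b17/s1 MISS; vc=[]
#2 0x5a→b22/s2 MISS; vc=[10]
#3 0x78→b30/s2 MISS; vc=[10,22]
#4 0x46→b17/s1 L1-HIT; vc=[10,22]
#5 0x7b→b30/s2 L1-HIT; vc=[10,22]
#6 0x25→b9/s1 MISS; vc=[10,22,17]
#7 0x26→b9/s1 L1-HIT; vc=[10,22,17]
#8 0x79→b30/s2 L1-HIT; vc=[10,22,17]
#9 0x7a→b30/s2 L1-HIT; vc=[10,22,17]
#10 0x27→b9/s1 L1-HIT; vc=[10,22,17]
#11 0x46→b17/s1 VC-HIT; vc=[10,22,9]
#12 0x78→b30/s2 L1-HIT; vc=[10,22,9]
#13 0x19→b6/s2 MISS; vc=[10,22,9,30]
#14 0x2a→b10/s2 VC-HIT; vc=[6,22,9,30]
#15 0x1b→b6/s2 VC-HIT; vc=[10,22,9,30]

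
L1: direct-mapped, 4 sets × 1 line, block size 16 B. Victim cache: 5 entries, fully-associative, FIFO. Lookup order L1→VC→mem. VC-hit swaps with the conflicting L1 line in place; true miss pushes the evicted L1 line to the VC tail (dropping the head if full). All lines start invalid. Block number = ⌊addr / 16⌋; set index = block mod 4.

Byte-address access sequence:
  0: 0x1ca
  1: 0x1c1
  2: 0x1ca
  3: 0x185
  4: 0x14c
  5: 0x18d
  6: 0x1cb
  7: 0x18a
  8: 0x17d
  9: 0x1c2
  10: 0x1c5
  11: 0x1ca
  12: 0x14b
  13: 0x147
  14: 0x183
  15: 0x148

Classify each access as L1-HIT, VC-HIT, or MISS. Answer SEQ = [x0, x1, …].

SEQ = [MISS, L1-HIT, L1-HIT, MISS, MISS, VC-HIT, VC-HIT, VC-HIT, MISS, VC-HIT, L1-HIT, L1-HIT, VC-HIT, L1-HIT, VC-HIT, VC-HIT]

  [0] addr=0x1ca blk=28 s=0: MISS | VC []
  [1] addr=0x1c1 blk=28 s=0: L1-HIT | VC []
  [2] addr=0x1ca blk=28 s=0: L1-HIT | VC []
  [3] addr=0x185 blk=24 s=0: MISS | VC [28]
  [4] addr=0x14c blk=20 s=0: MISS | VC [28, 24]
  [5] addr=0x18d blk=24 s=0: VC-HIT | VC [28, 20]
  [6] addr=0x1cb blk=28 s=0: VC-HIT | VC [24, 20]
  [7] addr=0x18a blk=24 s=0: VC-HIT | VC [28, 20]
  [8] addr=0x17d blk=23 s=3: MISS | VC [28, 20]
  [9] addr=0x1c2 blk=28 s=0: VC-HIT | VC [24, 20]
  [10] addr=0x1c5 blk=28 s=0: L1-HIT | VC [24, 20]
  [11] addr=0x1ca blk=28 s=0: L1-HIT | VC [24, 20]
  [12] addr=0x14b blk=20 s=0: VC-HIT | VC [24, 28]
  [13] addr=0x147 blk=20 s=0: L1-HIT | VC [24, 28]
  [14] addr=0x183 blk=24 s=0: VC-HIT | VC [20, 28]
  [15] addr=0x148 blk=20 s=0: VC-HIT | VC [24, 28]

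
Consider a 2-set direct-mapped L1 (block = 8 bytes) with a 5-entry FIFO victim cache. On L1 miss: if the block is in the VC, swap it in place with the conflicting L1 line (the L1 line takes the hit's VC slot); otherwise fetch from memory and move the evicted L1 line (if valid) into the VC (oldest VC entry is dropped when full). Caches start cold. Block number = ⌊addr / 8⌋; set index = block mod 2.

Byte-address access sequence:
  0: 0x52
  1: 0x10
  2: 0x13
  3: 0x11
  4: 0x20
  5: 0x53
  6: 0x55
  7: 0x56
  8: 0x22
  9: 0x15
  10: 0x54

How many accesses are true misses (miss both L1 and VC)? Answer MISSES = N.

#0 0x52→b10/s0 MISS; vc=[]
#1 0x10→b2/s0 MISS; vc=[10]
#2 0x13→b2/s0 L1-HIT; vc=[10]
#3 0x11→b2/s0 L1-HIT; vc=[10]
#4 0x20→b4/s0 MISS; vc=[10,2]
#5 0x53→b10/s0 VC-HIT; vc=[4,2]
#6 0x55→b10/s0 L1-HIT; vc=[4,2]
#7 0x56→b10/s0 L1-HIT; vc=[4,2]
#8 0x22→b4/s0 VC-HIT; vc=[10,2]
#9 0x15→b2/s0 VC-HIT; vc=[10,4]
#10 0x54→b10/s0 VC-HIT; vc=[2,4]

MISSES = 3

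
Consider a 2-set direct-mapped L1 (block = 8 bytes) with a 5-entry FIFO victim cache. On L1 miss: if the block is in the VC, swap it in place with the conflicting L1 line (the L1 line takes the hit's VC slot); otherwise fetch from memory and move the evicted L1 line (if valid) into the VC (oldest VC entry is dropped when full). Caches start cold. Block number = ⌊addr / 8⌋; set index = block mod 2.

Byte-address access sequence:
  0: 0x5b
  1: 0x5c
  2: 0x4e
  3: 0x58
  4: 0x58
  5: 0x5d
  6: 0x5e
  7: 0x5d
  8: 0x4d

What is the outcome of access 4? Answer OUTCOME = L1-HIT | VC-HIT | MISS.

0: 0x5b (blk 11, set 1) → MISS  vc=[]
1: 0x5c (blk 11, set 1) → L1-HIT  vc=[]
2: 0x4e (blk 9, set 1) → MISS  vc=[11]
3: 0x58 (blk 11, set 1) → VC-HIT  vc=[9]
4: 0x58 (blk 11, set 1) → L1-HIT  vc=[9]
5: 0x5d (blk 11, set 1) → L1-HIT  vc=[9]
6: 0x5e (blk 11, set 1) → L1-HIT  vc=[9]
7: 0x5d (blk 11, set 1) → L1-HIT  vc=[9]
8: 0x4d (blk 9, set 1) → VC-HIT  vc=[11]

OUTCOME = L1-HIT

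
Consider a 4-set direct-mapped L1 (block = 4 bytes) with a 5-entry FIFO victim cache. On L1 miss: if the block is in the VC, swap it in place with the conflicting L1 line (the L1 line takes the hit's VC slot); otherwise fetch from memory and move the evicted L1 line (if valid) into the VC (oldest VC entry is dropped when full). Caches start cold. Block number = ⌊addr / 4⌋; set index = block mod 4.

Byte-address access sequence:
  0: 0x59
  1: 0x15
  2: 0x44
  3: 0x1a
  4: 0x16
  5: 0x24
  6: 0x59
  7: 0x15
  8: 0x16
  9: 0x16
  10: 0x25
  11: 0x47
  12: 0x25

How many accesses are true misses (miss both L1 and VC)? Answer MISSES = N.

0: 0x59 (blk 22, set 2) → MISS  vc=[]
1: 0x15 (blk 5, set 1) → MISS  vc=[]
2: 0x44 (blk 17, set 1) → MISS  vc=[5]
3: 0x1a (blk 6, set 2) → MISS  vc=[5, 22]
4: 0x16 (blk 5, set 1) → VC-HIT  vc=[17, 22]
5: 0x24 (blk 9, set 1) → MISS  vc=[17, 22, 5]
6: 0x59 (blk 22, set 2) → VC-HIT  vc=[17, 6, 5]
7: 0x15 (blk 5, set 1) → VC-HIT  vc=[17, 6, 9]
8: 0x16 (blk 5, set 1) → L1-HIT  vc=[17, 6, 9]
9: 0x16 (blk 5, set 1) → L1-HIT  vc=[17, 6, 9]
10: 0x25 (blk 9, set 1) → VC-HIT  vc=[17, 6, 5]
11: 0x47 (blk 17, set 1) → VC-HIT  vc=[9, 6, 5]
12: 0x25 (blk 9, set 1) → VC-HIT  vc=[17, 6, 5]

MISSES = 5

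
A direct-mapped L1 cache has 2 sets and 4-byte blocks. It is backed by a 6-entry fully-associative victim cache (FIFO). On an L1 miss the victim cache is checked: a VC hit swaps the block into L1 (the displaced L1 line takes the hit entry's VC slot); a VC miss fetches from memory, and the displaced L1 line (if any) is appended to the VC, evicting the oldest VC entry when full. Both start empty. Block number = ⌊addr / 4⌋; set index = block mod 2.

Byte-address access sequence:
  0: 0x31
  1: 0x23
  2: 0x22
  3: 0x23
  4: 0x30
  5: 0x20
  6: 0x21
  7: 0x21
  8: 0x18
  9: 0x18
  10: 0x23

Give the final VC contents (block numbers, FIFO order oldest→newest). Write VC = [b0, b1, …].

0: 0x31 (blk 12, set 0) → MISS  vc=[]
1: 0x23 (blk 8, set 0) → MISS  vc=[12]
2: 0x22 (blk 8, set 0) → L1-HIT  vc=[12]
3: 0x23 (blk 8, set 0) → L1-HIT  vc=[12]
4: 0x30 (blk 12, set 0) → VC-HIT  vc=[8]
5: 0x20 (blk 8, set 0) → VC-HIT  vc=[12]
6: 0x21 (blk 8, set 0) → L1-HIT  vc=[12]
7: 0x21 (blk 8, set 0) → L1-HIT  vc=[12]
8: 0x18 (blk 6, set 0) → MISS  vc=[12, 8]
9: 0x18 (blk 6, set 0) → L1-HIT  vc=[12, 8]
10: 0x23 (blk 8, set 0) → VC-HIT  vc=[12, 6]

VC = [12, 6]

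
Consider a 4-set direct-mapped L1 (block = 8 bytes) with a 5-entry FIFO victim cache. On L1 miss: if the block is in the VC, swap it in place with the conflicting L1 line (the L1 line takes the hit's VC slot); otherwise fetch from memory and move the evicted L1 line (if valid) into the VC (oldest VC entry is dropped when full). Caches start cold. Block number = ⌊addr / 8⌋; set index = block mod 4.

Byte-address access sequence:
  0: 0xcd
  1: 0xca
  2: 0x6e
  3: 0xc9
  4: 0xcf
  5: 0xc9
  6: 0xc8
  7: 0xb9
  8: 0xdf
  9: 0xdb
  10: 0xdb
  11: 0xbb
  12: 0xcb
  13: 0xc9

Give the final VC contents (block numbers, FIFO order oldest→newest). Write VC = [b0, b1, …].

VC = [13, 27]

#0 0xcd→b25/s1 MISS; vc=[]
#1 0xca→b25/s1 L1-HIT; vc=[]
#2 0x6e→b13/s1 MISS; vc=[25]
#3 0xc9→b25/s1 VC-HIT; vc=[13]
#4 0xcf→b25/s1 L1-HIT; vc=[13]
#5 0xc9→b25/s1 L1-HIT; vc=[13]
#6 0xc8→b25/s1 L1-HIT; vc=[13]
#7 0xb9→b23/s3 MISS; vc=[13]
#8 0xdf→b27/s3 MISS; vc=[13,23]
#9 0xdb→b27/s3 L1-HIT; vc=[13,23]
#10 0xdb→b27/s3 L1-HIT; vc=[13,23]
#11 0xbb→b23/s3 VC-HIT; vc=[13,27]
#12 0xcb→b25/s1 L1-HIT; vc=[13,27]
#13 0xc9→b25/s1 L1-HIT; vc=[13,27]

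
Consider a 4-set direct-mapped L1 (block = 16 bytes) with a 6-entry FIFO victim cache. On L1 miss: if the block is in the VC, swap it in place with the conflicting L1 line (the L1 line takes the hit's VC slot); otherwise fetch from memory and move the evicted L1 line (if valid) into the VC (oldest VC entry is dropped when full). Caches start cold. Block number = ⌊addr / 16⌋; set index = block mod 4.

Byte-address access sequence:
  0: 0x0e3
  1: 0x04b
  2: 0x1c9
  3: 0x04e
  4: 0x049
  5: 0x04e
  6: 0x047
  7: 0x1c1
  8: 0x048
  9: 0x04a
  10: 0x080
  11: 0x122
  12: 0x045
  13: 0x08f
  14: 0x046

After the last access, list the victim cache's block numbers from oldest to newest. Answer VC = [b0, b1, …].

VC = [28, 8, 14]

  [0] addr=0xe3 blk=14 s=2: MISS | VC []
  [1] addr=0x4b blk=4 s=0: MISS | VC []
  [2] addr=0x1c9 blk=28 s=0: MISS | VC [4]
  [3] addr=0x4e blk=4 s=0: VC-HIT | VC [28]
  [4] addr=0x49 blk=4 s=0: L1-HIT | VC [28]
  [5] addr=0x4e blk=4 s=0: L1-HIT | VC [28]
  [6] addr=0x47 blk=4 s=0: L1-HIT | VC [28]
  [7] addr=0x1c1 blk=28 s=0: VC-HIT | VC [4]
  [8] addr=0x48 blk=4 s=0: VC-HIT | VC [28]
  [9] addr=0x4a blk=4 s=0: L1-HIT | VC [28]
  [10] addr=0x80 blk=8 s=0: MISS | VC [28, 4]
  [11] addr=0x122 blk=18 s=2: MISS | VC [28, 4, 14]
  [12] addr=0x45 blk=4 s=0: VC-HIT | VC [28, 8, 14]
  [13] addr=0x8f blk=8 s=0: VC-HIT | VC [28, 4, 14]
  [14] addr=0x46 blk=4 s=0: VC-HIT | VC [28, 8, 14]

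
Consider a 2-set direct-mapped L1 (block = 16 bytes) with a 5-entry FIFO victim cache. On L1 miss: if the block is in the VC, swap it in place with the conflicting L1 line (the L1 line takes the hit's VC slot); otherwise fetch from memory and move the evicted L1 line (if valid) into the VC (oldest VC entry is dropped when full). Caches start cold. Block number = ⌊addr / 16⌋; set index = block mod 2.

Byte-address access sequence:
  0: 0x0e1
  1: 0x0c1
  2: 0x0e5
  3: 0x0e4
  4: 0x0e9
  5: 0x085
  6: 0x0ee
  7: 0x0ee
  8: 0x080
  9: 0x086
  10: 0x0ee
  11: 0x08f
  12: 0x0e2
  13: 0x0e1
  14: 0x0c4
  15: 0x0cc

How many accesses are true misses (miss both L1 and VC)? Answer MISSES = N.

#0 0xe1→b14/s0 MISS; vc=[]
#1 0xc1→b12/s0 MISS; vc=[14]
#2 0xe5→b14/s0 VC-HIT; vc=[12]
#3 0xe4→b14/s0 L1-HIT; vc=[12]
#4 0xe9→b14/s0 L1-HIT; vc=[12]
#5 0x85→b8/s0 MISS; vc=[12,14]
#6 0xee→b14/s0 VC-HIT; vc=[12,8]
#7 0xee→b14/s0 L1-HIT; vc=[12,8]
#8 0x80→b8/s0 VC-HIT; vc=[12,14]
#9 0x86→b8/s0 L1-HIT; vc=[12,14]
#10 0xee→b14/s0 VC-HIT; vc=[12,8]
#11 0x8f→b8/s0 VC-HIT; vc=[12,14]
#12 0xe2→b14/s0 VC-HIT; vc=[12,8]
#13 0xe1→b14/s0 L1-HIT; vc=[12,8]
#14 0xc4→b12/s0 VC-HIT; vc=[14,8]
#15 0xcc→b12/s0 L1-HIT; vc=[14,8]

MISSES = 3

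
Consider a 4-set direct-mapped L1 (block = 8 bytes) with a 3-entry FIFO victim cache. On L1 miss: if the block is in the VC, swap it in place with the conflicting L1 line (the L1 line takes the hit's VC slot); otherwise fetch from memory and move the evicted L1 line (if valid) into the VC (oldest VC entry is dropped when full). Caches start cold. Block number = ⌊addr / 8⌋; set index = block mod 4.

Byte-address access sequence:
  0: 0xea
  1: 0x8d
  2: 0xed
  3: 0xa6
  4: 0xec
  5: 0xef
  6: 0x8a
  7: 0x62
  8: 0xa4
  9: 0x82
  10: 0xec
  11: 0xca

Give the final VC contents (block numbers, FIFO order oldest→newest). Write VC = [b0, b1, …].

0: 0xea (blk 29, set 1) → MISS  vc=[]
1: 0x8d (blk 17, set 1) → MISS  vc=[29]
2: 0xed (blk 29, set 1) → VC-HIT  vc=[17]
3: 0xa6 (blk 20, set 0) → MISS  vc=[17]
4: 0xec (blk 29, set 1) → L1-HIT  vc=[17]
5: 0xef (blk 29, set 1) → L1-HIT  vc=[17]
6: 0x8a (blk 17, set 1) → VC-HIT  vc=[29]
7: 0x62 (blk 12, set 0) → MISS  vc=[29, 20]
8: 0xa4 (blk 20, set 0) → VC-HIT  vc=[29, 12]
9: 0x82 (blk 16, set 0) → MISS  vc=[29, 12, 20]
10: 0xec (blk 29, set 1) → VC-HIT  vc=[17, 12, 20]
11: 0xca (blk 25, set 1) → MISS  vc=[12, 20, 29]

VC = [12, 20, 29]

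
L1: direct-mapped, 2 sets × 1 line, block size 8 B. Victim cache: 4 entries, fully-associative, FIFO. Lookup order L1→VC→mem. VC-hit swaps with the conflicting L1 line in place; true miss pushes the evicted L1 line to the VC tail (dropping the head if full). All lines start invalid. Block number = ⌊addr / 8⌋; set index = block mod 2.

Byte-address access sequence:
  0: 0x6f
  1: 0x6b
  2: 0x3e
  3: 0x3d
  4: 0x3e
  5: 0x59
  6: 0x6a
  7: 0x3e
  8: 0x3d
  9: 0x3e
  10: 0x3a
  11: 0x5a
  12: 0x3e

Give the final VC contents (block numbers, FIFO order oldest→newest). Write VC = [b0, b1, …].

0: 0x6f (blk 13, set 1) → MISS  vc=[]
1: 0x6b (blk 13, set 1) → L1-HIT  vc=[]
2: 0x3e (blk 7, set 1) → MISS  vc=[13]
3: 0x3d (blk 7, set 1) → L1-HIT  vc=[13]
4: 0x3e (blk 7, set 1) → L1-HIT  vc=[13]
5: 0x59 (blk 11, set 1) → MISS  vc=[13, 7]
6: 0x6a (blk 13, set 1) → VC-HIT  vc=[11, 7]
7: 0x3e (blk 7, set 1) → VC-HIT  vc=[11, 13]
8: 0x3d (blk 7, set 1) → L1-HIT  vc=[11, 13]
9: 0x3e (blk 7, set 1) → L1-HIT  vc=[11, 13]
10: 0x3a (blk 7, set 1) → L1-HIT  vc=[11, 13]
11: 0x5a (blk 11, set 1) → VC-HIT  vc=[7, 13]
12: 0x3e (blk 7, set 1) → VC-HIT  vc=[11, 13]

VC = [11, 13]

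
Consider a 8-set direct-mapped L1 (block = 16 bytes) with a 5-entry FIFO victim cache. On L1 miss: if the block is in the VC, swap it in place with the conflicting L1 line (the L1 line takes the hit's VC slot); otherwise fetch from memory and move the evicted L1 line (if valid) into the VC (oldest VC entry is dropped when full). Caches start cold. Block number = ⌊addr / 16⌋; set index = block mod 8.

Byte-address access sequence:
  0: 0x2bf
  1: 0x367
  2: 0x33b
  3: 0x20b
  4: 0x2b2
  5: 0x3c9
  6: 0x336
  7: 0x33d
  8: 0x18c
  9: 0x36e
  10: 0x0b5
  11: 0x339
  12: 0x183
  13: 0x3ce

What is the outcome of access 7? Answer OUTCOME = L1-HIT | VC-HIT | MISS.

#0 0x2bf→b43/s3 MISS; vc=[]
#1 0x367→b54/s6 MISS; vc=[]
#2 0x33b→b51/s3 MISS; vc=[43]
#3 0x20b→b32/s0 MISS; vc=[43]
#4 0x2b2→b43/s3 VC-HIT; vc=[51]
#5 0x3c9→b60/s4 MISS; vc=[51]
#6 0x336→b51/s3 VC-HIT; vc=[43]
#7 0x33d→b51/s3 L1-HIT; vc=[43]
#8 0x18c→b24/s0 MISS; vc=[43,32]
#9 0x36e→b54/s6 L1-HIT; vc=[43,32]
#10 0xb5→b11/s3 MISS; vc=[43,32,51]
#11 0x339→b51/s3 VC-HIT; vc=[43,32,11]
#12 0x183→b24/s0 L1-HIT; vc=[43,32,11]
#13 0x3ce→b60/s4 L1-HIT; vc=[43,32,11]

OUTCOME = L1-HIT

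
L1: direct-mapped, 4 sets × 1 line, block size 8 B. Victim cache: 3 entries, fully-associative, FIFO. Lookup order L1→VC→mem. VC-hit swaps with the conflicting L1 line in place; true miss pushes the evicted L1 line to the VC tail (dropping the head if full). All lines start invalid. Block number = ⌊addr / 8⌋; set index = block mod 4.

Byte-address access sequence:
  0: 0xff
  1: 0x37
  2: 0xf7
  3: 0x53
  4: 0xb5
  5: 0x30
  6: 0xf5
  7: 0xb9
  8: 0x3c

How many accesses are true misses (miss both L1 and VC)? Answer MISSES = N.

  [0] addr=0xff blk=31 s=3: MISS | VC []
  [1] addr=0x37 blk=6 s=2: MISS | VC []
  [2] addr=0xf7 blk=30 s=2: MISS | VC [6]
  [3] addr=0x53 blk=10 s=2: MISS | VC [6, 30]
  [4] addr=0xb5 blk=22 s=2: MISS | VC [6, 30, 10]
  [5] addr=0x30 blk=6 s=2: VC-HIT | VC [22, 30, 10]
  [6] addr=0xf5 blk=30 s=2: VC-HIT | VC [22, 6, 10]
  [7] addr=0xb9 blk=23 s=3: MISS | VC [6, 10, 31]
  [8] addr=0x3c blk=7 s=3: MISS | VC [10, 31, 23]

MISSES = 7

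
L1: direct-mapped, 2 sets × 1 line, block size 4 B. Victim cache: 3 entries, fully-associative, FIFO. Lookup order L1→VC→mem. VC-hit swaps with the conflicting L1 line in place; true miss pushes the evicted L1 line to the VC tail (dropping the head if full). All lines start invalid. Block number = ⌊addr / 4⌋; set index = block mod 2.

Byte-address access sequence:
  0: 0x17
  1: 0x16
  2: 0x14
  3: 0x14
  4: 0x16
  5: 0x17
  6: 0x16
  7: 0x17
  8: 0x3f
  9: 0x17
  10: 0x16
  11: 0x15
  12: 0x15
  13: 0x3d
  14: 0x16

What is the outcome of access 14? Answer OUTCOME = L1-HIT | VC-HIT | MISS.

OUTCOME = VC-HIT

  [0] addr=0x17 blk=5 s=1: MISS | VC []
  [1] addr=0x16 blk=5 s=1: L1-HIT | VC []
  [2] addr=0x14 blk=5 s=1: L1-HIT | VC []
  [3] addr=0x14 blk=5 s=1: L1-HIT | VC []
  [4] addr=0x16 blk=5 s=1: L1-HIT | VC []
  [5] addr=0x17 blk=5 s=1: L1-HIT | VC []
  [6] addr=0x16 blk=5 s=1: L1-HIT | VC []
  [7] addr=0x17 blk=5 s=1: L1-HIT | VC []
  [8] addr=0x3f blk=15 s=1: MISS | VC [5]
  [9] addr=0x17 blk=5 s=1: VC-HIT | VC [15]
  [10] addr=0x16 blk=5 s=1: L1-HIT | VC [15]
  [11] addr=0x15 blk=5 s=1: L1-HIT | VC [15]
  [12] addr=0x15 blk=5 s=1: L1-HIT | VC [15]
  [13] addr=0x3d blk=15 s=1: VC-HIT | VC [5]
  [14] addr=0x16 blk=5 s=1: VC-HIT | VC [15]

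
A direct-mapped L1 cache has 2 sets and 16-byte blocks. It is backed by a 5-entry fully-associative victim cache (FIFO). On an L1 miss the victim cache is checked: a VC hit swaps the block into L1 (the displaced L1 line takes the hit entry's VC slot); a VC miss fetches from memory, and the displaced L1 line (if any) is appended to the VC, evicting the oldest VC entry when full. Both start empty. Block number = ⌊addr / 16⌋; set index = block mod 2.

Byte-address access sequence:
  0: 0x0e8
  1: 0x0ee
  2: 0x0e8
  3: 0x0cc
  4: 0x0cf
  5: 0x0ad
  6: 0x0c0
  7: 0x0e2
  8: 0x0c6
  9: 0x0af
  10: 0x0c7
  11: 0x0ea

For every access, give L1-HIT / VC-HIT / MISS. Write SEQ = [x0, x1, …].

SEQ = [MISS, L1-HIT, L1-HIT, MISS, L1-HIT, MISS, VC-HIT, VC-HIT, VC-HIT, VC-HIT, VC-HIT, VC-HIT]

  [0] addr=0xe8 blk=14 s=0: MISS | VC []
  [1] addr=0xee blk=14 s=0: L1-HIT | VC []
  [2] addr=0xe8 blk=14 s=0: L1-HIT | VC []
  [3] addr=0xcc blk=12 s=0: MISS | VC [14]
  [4] addr=0xcf blk=12 s=0: L1-HIT | VC [14]
  [5] addr=0xad blk=10 s=0: MISS | VC [14, 12]
  [6] addr=0xc0 blk=12 s=0: VC-HIT | VC [14, 10]
  [7] addr=0xe2 blk=14 s=0: VC-HIT | VC [12, 10]
  [8] addr=0xc6 blk=12 s=0: VC-HIT | VC [14, 10]
  [9] addr=0xaf blk=10 s=0: VC-HIT | VC [14, 12]
  [10] addr=0xc7 blk=12 s=0: VC-HIT | VC [14, 10]
  [11] addr=0xea blk=14 s=0: VC-HIT | VC [12, 10]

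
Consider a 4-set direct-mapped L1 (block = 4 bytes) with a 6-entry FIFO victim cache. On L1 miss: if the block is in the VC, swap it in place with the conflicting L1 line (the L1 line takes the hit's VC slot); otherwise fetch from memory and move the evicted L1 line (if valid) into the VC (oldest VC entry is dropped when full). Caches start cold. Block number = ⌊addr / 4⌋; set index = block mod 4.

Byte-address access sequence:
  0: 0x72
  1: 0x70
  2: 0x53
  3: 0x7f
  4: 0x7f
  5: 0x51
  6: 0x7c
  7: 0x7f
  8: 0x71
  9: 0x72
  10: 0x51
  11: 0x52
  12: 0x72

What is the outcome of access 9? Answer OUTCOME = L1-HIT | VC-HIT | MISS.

OUTCOME = L1-HIT

  [0] addr=0x72 blk=28 s=0: MISS | VC []
  [1] addr=0x70 blk=28 s=0: L1-HIT | VC []
  [2] addr=0x53 blk=20 s=0: MISS | VC [28]
  [3] addr=0x7f blk=31 s=3: MISS | VC [28]
  [4] addr=0x7f blk=31 s=3: L1-HIT | VC [28]
  [5] addr=0x51 blk=20 s=0: L1-HIT | VC [28]
  [6] addr=0x7c blk=31 s=3: L1-HIT | VC [28]
  [7] addr=0x7f blk=31 s=3: L1-HIT | VC [28]
  [8] addr=0x71 blk=28 s=0: VC-HIT | VC [20]
  [9] addr=0x72 blk=28 s=0: L1-HIT | VC [20]
  [10] addr=0x51 blk=20 s=0: VC-HIT | VC [28]
  [11] addr=0x52 blk=20 s=0: L1-HIT | VC [28]
  [12] addr=0x72 blk=28 s=0: VC-HIT | VC [20]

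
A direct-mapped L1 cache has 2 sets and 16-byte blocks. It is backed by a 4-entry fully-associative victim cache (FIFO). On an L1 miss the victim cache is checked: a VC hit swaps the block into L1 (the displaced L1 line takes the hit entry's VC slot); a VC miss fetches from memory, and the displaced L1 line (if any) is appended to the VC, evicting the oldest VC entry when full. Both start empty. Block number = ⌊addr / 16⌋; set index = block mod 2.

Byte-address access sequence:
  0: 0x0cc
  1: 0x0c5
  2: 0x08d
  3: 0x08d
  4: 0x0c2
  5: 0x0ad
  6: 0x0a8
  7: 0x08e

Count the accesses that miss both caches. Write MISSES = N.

MISSES = 3

  [0] addr=0xcc blk=12 s=0: MISS | VC []
  [1] addr=0xc5 blk=12 s=0: L1-HIT | VC []
  [2] addr=0x8d blk=8 s=0: MISS | VC [12]
  [3] addr=0x8d blk=8 s=0: L1-HIT | VC [12]
  [4] addr=0xc2 blk=12 s=0: VC-HIT | VC [8]
  [5] addr=0xad blk=10 s=0: MISS | VC [8, 12]
  [6] addr=0xa8 blk=10 s=0: L1-HIT | VC [8, 12]
  [7] addr=0x8e blk=8 s=0: VC-HIT | VC [10, 12]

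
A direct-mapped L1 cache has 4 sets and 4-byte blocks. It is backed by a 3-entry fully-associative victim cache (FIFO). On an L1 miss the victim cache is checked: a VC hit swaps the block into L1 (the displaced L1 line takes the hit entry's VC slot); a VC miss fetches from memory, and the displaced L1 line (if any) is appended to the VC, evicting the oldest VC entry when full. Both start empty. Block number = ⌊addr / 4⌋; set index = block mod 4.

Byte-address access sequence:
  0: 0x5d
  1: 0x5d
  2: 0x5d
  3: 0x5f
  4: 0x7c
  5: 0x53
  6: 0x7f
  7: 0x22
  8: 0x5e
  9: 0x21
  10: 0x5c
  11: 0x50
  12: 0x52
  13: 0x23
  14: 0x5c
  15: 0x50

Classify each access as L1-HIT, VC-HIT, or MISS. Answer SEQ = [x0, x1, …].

SEQ = [MISS, L1-HIT, L1-HIT, L1-HIT, MISS, MISS, L1-HIT, MISS, VC-HIT, L1-HIT, L1-HIT, VC-HIT, L1-HIT, VC-HIT, L1-HIT, VC-HIT]

  [0] addr=0x5d blk=23 s=3: MISS | VC []
  [1] addr=0x5d blk=23 s=3: L1-HIT | VC []
  [2] addr=0x5d blk=23 s=3: L1-HIT | VC []
  [3] addr=0x5f blk=23 s=3: L1-HIT | VC []
  [4] addr=0x7c blk=31 s=3: MISS | VC [23]
  [5] addr=0x53 blk=20 s=0: MISS | VC [23]
  [6] addr=0x7f blk=31 s=3: L1-HIT | VC [23]
  [7] addr=0x22 blk=8 s=0: MISS | VC [23, 20]
  [8] addr=0x5e blk=23 s=3: VC-HIT | VC [31, 20]
  [9] addr=0x21 blk=8 s=0: L1-HIT | VC [31, 20]
  [10] addr=0x5c blk=23 s=3: L1-HIT | VC [31, 20]
  [11] addr=0x50 blk=20 s=0: VC-HIT | VC [31, 8]
  [12] addr=0x52 blk=20 s=0: L1-HIT | VC [31, 8]
  [13] addr=0x23 blk=8 s=0: VC-HIT | VC [31, 20]
  [14] addr=0x5c blk=23 s=3: L1-HIT | VC [31, 20]
  [15] addr=0x50 blk=20 s=0: VC-HIT | VC [31, 8]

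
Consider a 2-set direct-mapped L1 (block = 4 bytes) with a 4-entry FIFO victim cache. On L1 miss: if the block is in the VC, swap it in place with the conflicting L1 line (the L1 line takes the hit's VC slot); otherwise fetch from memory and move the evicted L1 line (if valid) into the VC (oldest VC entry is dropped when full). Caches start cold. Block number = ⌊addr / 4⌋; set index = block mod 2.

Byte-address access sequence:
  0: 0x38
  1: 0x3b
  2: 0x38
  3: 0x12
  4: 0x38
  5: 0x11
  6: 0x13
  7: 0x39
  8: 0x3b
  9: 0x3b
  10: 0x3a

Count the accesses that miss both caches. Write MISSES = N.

  [0] addr=0x38 blk=14 s=0: MISS | VC []
  [1] addr=0x3b blk=14 s=0: L1-HIT | VC []
  [2] addr=0x38 blk=14 s=0: L1-HIT | VC []
  [3] addr=0x12 blk=4 s=0: MISS | VC [14]
  [4] addr=0x38 blk=14 s=0: VC-HIT | VC [4]
  [5] addr=0x11 blk=4 s=0: VC-HIT | VC [14]
  [6] addr=0x13 blk=4 s=0: L1-HIT | VC [14]
  [7] addr=0x39 blk=14 s=0: VC-HIT | VC [4]
  [8] addr=0x3b blk=14 s=0: L1-HIT | VC [4]
  [9] addr=0x3b blk=14 s=0: L1-HIT | VC [4]
  [10] addr=0x3a blk=14 s=0: L1-HIT | VC [4]

MISSES = 2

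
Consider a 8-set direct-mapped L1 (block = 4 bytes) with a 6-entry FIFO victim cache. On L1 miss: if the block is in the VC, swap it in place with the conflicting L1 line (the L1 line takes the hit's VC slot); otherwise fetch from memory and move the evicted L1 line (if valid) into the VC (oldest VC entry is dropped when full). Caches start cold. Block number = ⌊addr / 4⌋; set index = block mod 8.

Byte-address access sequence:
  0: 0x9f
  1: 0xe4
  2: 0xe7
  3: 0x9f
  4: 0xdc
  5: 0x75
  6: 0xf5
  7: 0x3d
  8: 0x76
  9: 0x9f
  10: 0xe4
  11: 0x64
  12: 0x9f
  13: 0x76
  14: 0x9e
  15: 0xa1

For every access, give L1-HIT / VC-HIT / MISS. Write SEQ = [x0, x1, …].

0: 0x9f (blk 39, set 7) → MISS  vc=[]
1: 0xe4 (blk 57, set 1) → MISS  vc=[]
2: 0xe7 (blk 57, set 1) → L1-HIT  vc=[]
3: 0x9f (blk 39, set 7) → L1-HIT  vc=[]
4: 0xdc (blk 55, set 7) → MISS  vc=[39]
5: 0x75 (blk 29, set 5) → MISS  vc=[39]
6: 0xf5 (blk 61, set 5) → MISS  vc=[39, 29]
7: 0x3d (blk 15, set 7) → MISS  vc=[39, 29, 55]
8: 0x76 (blk 29, set 5) → VC-HIT  vc=[39, 61, 55]
9: 0x9f (blk 39, set 7) → VC-HIT  vc=[15, 61, 55]
10: 0xe4 (blk 57, set 1) → L1-HIT  vc=[15, 61, 55]
11: 0x64 (blk 25, set 1) → MISS  vc=[15, 61, 55, 57]
12: 0x9f (blk 39, set 7) → L1-HIT  vc=[15, 61, 55, 57]
13: 0x76 (blk 29, set 5) → L1-HIT  vc=[15, 61, 55, 57]
14: 0x9e (blk 39, set 7) → L1-HIT  vc=[15, 61, 55, 57]
15: 0xa1 (blk 40, set 0) → MISS  vc=[15, 61, 55, 57]

SEQ = [MISS, MISS, L1-HIT, L1-HIT, MISS, MISS, MISS, MISS, VC-HIT, VC-HIT, L1-HIT, MISS, L1-HIT, L1-HIT, L1-HIT, MISS]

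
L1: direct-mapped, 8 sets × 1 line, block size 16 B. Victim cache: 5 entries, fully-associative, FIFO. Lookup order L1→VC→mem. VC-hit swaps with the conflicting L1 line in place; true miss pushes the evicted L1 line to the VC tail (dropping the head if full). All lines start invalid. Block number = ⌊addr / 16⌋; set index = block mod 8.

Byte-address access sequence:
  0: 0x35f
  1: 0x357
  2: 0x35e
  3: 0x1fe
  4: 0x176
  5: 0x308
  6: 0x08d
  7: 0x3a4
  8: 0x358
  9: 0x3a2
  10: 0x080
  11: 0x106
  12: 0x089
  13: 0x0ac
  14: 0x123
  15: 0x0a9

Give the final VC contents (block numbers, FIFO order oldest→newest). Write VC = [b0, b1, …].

VC = [31, 48, 16, 58, 18]

#0 0x35f→b53/s5 MISS; vc=[]
#1 0x357→b53/s5 L1-HIT; vc=[]
#2 0x35e→b53/s5 L1-HIT; vc=[]
#3 0x1fe→b31/s7 MISS; vc=[]
#4 0x176→b23/s7 MISS; vc=[31]
#5 0x308→b48/s0 MISS; vc=[31]
#6 0x8d→b8/s0 MISS; vc=[31,48]
#7 0x3a4→b58/s2 MISS; vc=[31,48]
#8 0x358→b53/s5 L1-HIT; vc=[31,48]
#9 0x3a2→b58/s2 L1-HIT; vc=[31,48]
#10 0x80→b8/s0 L1-HIT; vc=[31,48]
#11 0x106→b16/s0 MISS; vc=[31,48,8]
#12 0x89→b8/s0 VC-HIT; vc=[31,48,16]
#13 0xac→b10/s2 MISS; vc=[31,48,16,58]
#14 0x123→b18/s2 MISS; vc=[31,48,16,58,10]
#15 0xa9→b10/s2 VC-HIT; vc=[31,48,16,58,18]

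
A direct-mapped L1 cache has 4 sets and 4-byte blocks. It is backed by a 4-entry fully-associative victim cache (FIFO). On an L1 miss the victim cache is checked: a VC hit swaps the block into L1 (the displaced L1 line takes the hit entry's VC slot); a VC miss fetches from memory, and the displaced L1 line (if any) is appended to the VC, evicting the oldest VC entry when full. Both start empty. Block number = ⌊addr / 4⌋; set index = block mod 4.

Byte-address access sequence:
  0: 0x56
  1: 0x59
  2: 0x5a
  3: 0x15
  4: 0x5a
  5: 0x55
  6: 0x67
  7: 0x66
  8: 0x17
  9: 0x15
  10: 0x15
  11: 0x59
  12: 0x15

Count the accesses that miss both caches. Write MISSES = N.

#0 0x56→b21/s1 MISS; vc=[]
#1 0x59→b22/s2 MISS; vc=[]
#2 0x5a→b22/s2 L1-HIT; vc=[]
#3 0x15→b5/s1 MISS; vc=[21]
#4 0x5a→b22/s2 L1-HIT; vc=[21]
#5 0x55→b21/s1 VC-HIT; vc=[5]
#6 0x67→b25/s1 MISS; vc=[5,21]
#7 0x66→b25/s1 L1-HIT; vc=[5,21]
#8 0x17→b5/s1 VC-HIT; vc=[25,21]
#9 0x15→b5/s1 L1-HIT; vc=[25,21]
#10 0x15→b5/s1 L1-HIT; vc=[25,21]
#11 0x59→b22/s2 L1-HIT; vc=[25,21]
#12 0x15→b5/s1 L1-HIT; vc=[25,21]

MISSES = 4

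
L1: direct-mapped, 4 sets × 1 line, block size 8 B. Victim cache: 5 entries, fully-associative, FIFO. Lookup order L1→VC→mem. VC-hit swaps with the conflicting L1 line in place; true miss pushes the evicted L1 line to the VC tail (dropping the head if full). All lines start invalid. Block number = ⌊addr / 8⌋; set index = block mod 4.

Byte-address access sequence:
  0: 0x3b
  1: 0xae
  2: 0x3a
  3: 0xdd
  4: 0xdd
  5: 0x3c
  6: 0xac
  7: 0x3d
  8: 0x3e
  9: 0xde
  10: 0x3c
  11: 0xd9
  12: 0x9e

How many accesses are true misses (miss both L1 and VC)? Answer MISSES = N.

MISSES = 4

0: 0x3b (blk 7, set 3) → MISS  vc=[]
1: 0xae (blk 21, set 1) → MISS  vc=[]
2: 0x3a (blk 7, set 3) → L1-HIT  vc=[]
3: 0xdd (blk 27, set 3) → MISS  vc=[7]
4: 0xdd (blk 27, set 3) → L1-HIT  vc=[7]
5: 0x3c (blk 7, set 3) → VC-HIT  vc=[27]
6: 0xac (blk 21, set 1) → L1-HIT  vc=[27]
7: 0x3d (blk 7, set 3) → L1-HIT  vc=[27]
8: 0x3e (blk 7, set 3) → L1-HIT  vc=[27]
9: 0xde (blk 27, set 3) → VC-HIT  vc=[7]
10: 0x3c (blk 7, set 3) → VC-HIT  vc=[27]
11: 0xd9 (blk 27, set 3) → VC-HIT  vc=[7]
12: 0x9e (blk 19, set 3) → MISS  vc=[7, 27]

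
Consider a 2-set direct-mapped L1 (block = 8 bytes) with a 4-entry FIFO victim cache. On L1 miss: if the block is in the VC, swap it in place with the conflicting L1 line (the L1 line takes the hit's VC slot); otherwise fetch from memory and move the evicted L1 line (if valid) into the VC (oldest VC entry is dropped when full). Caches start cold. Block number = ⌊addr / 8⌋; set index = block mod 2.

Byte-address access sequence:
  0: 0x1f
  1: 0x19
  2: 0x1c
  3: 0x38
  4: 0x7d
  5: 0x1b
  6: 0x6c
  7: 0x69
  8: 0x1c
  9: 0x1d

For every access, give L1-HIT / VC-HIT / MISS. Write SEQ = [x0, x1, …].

#0 0x1f→b3/s1 MISS; vc=[]
#1 0x19→b3/s1 L1-HIT; vc=[]
#2 0x1c→b3/s1 L1-HIT; vc=[]
#3 0x38→b7/s1 MISS; vc=[3]
#4 0x7d→b15/s1 MISS; vc=[3,7]
#5 0x1b→b3/s1 VC-HIT; vc=[15,7]
#6 0x6c→b13/s1 MISS; vc=[15,7,3]
#7 0x69→b13/s1 L1-HIT; vc=[15,7,3]
#8 0x1c→b3/s1 VC-HIT; vc=[15,7,13]
#9 0x1d→b3/s1 L1-HIT; vc=[15,7,13]

SEQ = [MISS, L1-HIT, L1-HIT, MISS, MISS, VC-HIT, MISS, L1-HIT, VC-HIT, L1-HIT]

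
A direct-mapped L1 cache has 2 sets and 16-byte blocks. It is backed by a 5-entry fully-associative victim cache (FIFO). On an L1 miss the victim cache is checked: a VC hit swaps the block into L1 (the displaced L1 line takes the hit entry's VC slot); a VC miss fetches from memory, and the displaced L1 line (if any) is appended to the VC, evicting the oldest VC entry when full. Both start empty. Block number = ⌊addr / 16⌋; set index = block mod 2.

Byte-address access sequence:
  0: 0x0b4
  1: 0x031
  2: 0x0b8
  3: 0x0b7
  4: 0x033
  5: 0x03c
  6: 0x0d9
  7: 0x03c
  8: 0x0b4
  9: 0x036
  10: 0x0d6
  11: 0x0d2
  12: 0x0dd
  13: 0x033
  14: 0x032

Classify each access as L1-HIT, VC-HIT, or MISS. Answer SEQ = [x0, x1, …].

  [0] addr=0xb4 blk=11 s=1: MISS | VC []
  [1] addr=0x31 blk=3 s=1: MISS | VC [11]
  [2] addr=0xb8 blk=11 s=1: VC-HIT | VC [3]
  [3] addr=0xb7 blk=11 s=1: L1-HIT | VC [3]
  [4] addr=0x33 blk=3 s=1: VC-HIT | VC [11]
  [5] addr=0x3c blk=3 s=1: L1-HIT | VC [11]
  [6] addr=0xd9 blk=13 s=1: MISS | VC [11, 3]
  [7] addr=0x3c blk=3 s=1: VC-HIT | VC [11, 13]
  [8] addr=0xb4 blk=11 s=1: VC-HIT | VC [3, 13]
  [9] addr=0x36 blk=3 s=1: VC-HIT | VC [11, 13]
  [10] addr=0xd6 blk=13 s=1: VC-HIT | VC [11, 3]
  [11] addr=0xd2 blk=13 s=1: L1-HIT | VC [11, 3]
  [12] addr=0xdd blk=13 s=1: L1-HIT | VC [11, 3]
  [13] addr=0x33 blk=3 s=1: VC-HIT | VC [11, 13]
  [14] addr=0x32 blk=3 s=1: L1-HIT | VC [11, 13]

SEQ = [MISS, MISS, VC-HIT, L1-HIT, VC-HIT, L1-HIT, MISS, VC-HIT, VC-HIT, VC-HIT, VC-HIT, L1-HIT, L1-HIT, VC-HIT, L1-HIT]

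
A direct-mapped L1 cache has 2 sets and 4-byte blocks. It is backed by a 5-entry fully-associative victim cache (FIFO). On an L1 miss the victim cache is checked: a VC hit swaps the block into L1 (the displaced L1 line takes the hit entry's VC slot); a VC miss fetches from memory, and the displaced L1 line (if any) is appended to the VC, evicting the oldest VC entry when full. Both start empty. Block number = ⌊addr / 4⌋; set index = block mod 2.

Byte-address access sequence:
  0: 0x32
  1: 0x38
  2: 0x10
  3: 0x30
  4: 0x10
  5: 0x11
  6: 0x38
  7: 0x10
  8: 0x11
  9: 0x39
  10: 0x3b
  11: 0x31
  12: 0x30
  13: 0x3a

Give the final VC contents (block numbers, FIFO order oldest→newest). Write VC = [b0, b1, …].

VC = [12, 4]

  [0] addr=0x32 blk=12 s=0: MISS | VC []
  [1] addr=0x38 blk=14 s=0: MISS | VC [12]
  [2] addr=0x10 blk=4 s=0: MISS | VC [12, 14]
  [3] addr=0x30 blk=12 s=0: VC-HIT | VC [4, 14]
  [4] addr=0x10 blk=4 s=0: VC-HIT | VC [12, 14]
  [5] addr=0x11 blk=4 s=0: L1-HIT | VC [12, 14]
  [6] addr=0x38 blk=14 s=0: VC-HIT | VC [12, 4]
  [7] addr=0x10 blk=4 s=0: VC-HIT | VC [12, 14]
  [8] addr=0x11 blk=4 s=0: L1-HIT | VC [12, 14]
  [9] addr=0x39 blk=14 s=0: VC-HIT | VC [12, 4]
  [10] addr=0x3b blk=14 s=0: L1-HIT | VC [12, 4]
  [11] addr=0x31 blk=12 s=0: VC-HIT | VC [14, 4]
  [12] addr=0x30 blk=12 s=0: L1-HIT | VC [14, 4]
  [13] addr=0x3a blk=14 s=0: VC-HIT | VC [12, 4]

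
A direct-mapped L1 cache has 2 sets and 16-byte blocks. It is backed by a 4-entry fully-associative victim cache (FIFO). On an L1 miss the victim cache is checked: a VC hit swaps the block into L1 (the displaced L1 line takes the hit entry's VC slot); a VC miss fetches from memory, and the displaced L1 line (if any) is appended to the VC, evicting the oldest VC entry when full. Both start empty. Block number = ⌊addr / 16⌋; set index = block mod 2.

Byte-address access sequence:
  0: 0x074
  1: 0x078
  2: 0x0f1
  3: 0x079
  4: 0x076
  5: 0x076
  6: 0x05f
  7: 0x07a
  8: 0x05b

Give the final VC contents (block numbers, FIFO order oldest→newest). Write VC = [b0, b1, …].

VC = [15, 7]

  [0] addr=0x74 blk=7 s=1: MISS | VC []
  [1] addr=0x78 blk=7 s=1: L1-HIT | VC []
  [2] addr=0xf1 blk=15 s=1: MISS | VC [7]
  [3] addr=0x79 blk=7 s=1: VC-HIT | VC [15]
  [4] addr=0x76 blk=7 s=1: L1-HIT | VC [15]
  [5] addr=0x76 blk=7 s=1: L1-HIT | VC [15]
  [6] addr=0x5f blk=5 s=1: MISS | VC [15, 7]
  [7] addr=0x7a blk=7 s=1: VC-HIT | VC [15, 5]
  [8] addr=0x5b blk=5 s=1: VC-HIT | VC [15, 7]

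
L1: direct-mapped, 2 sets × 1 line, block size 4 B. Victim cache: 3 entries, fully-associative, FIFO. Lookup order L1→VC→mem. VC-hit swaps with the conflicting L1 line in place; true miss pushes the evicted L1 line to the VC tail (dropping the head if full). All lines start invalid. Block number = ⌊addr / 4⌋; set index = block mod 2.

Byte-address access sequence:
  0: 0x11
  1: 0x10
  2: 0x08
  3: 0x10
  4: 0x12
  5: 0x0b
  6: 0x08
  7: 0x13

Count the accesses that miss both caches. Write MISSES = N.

0: 0x11 (blk 4, set 0) → MISS  vc=[]
1: 0x10 (blk 4, set 0) → L1-HIT  vc=[]
2: 0x8 (blk 2, set 0) → MISS  vc=[4]
3: 0x10 (blk 4, set 0) → VC-HIT  vc=[2]
4: 0x12 (blk 4, set 0) → L1-HIT  vc=[2]
5: 0xb (blk 2, set 0) → VC-HIT  vc=[4]
6: 0x8 (blk 2, set 0) → L1-HIT  vc=[4]
7: 0x13 (blk 4, set 0) → VC-HIT  vc=[2]

MISSES = 2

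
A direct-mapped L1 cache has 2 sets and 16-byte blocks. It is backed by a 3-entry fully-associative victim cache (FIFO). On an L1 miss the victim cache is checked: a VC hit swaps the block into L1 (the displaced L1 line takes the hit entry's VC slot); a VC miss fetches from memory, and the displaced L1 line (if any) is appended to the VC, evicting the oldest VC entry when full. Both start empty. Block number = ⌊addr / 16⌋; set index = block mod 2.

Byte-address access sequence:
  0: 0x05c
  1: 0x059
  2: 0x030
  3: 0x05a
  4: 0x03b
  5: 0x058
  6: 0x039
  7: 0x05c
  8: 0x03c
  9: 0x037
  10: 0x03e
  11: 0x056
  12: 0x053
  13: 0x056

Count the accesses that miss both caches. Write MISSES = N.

#0 0x5c→b5/s1 MISS; vc=[]
#1 0x59→b5/s1 L1-HIT; vc=[]
#2 0x30→b3/s1 MISS; vc=[5]
#3 0x5a→b5/s1 VC-HIT; vc=[3]
#4 0x3b→b3/s1 VC-HIT; vc=[5]
#5 0x58→b5/s1 VC-HIT; vc=[3]
#6 0x39→b3/s1 VC-HIT; vc=[5]
#7 0x5c→b5/s1 VC-HIT; vc=[3]
#8 0x3c→b3/s1 VC-HIT; vc=[5]
#9 0x37→b3/s1 L1-HIT; vc=[5]
#10 0x3e→b3/s1 L1-HIT; vc=[5]
#11 0x56→b5/s1 VC-HIT; vc=[3]
#12 0x53→b5/s1 L1-HIT; vc=[3]
#13 0x56→b5/s1 L1-HIT; vc=[3]

MISSES = 2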